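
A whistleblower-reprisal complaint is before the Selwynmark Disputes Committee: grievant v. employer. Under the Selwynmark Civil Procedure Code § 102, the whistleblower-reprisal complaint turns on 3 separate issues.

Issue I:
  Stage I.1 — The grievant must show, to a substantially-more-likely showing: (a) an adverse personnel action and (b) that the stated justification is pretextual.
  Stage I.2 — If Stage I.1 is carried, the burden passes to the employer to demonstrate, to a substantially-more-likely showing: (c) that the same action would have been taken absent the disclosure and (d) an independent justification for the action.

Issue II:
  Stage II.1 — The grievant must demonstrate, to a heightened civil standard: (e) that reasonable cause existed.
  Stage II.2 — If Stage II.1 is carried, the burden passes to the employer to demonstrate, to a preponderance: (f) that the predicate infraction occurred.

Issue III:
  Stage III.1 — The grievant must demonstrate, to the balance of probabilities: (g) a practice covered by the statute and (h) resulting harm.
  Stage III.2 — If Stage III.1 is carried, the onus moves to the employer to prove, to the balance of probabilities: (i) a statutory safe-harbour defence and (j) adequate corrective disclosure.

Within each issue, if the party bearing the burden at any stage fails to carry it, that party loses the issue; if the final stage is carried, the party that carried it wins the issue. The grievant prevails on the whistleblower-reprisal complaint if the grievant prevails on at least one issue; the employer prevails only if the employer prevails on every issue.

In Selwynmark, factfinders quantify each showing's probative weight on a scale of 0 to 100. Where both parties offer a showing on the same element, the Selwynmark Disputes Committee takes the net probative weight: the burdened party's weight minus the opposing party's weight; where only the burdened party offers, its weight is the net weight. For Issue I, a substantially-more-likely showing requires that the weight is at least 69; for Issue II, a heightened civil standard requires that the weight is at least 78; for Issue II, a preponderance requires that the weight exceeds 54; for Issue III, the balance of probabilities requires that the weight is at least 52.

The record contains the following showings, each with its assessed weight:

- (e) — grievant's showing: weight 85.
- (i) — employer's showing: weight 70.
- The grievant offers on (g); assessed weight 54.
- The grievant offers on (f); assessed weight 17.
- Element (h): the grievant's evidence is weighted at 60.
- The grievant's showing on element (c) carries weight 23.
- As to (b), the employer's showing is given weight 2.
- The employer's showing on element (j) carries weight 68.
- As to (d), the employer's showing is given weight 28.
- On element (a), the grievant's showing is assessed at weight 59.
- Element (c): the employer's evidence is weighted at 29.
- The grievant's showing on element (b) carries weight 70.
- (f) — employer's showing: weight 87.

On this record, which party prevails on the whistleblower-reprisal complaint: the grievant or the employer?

employer

— Issue I —
Stage I.1 — burden on grievant; standard: a substantially-more-likely showing (weight is at least 69).
    (a): 59 < 69 [not met]
    (b): 70 − 2 = 68 < 69 [not met]
  Not every element is met, so the grievant fails to carry Stage I.1.
So the employer prevails on this issue.
— Issue II —
Stage II.1 — burden on grievant; standard: a heightened civil standard (weight is at least 78).
    (e): 85 ≥ 78 [met]
  The grievant carries Stage II.1; the employer now bears the burden.
Stage II.2 — burden on employer; standard: a preponderance (weight exceeds 54).
    (f): 87 − 17 = 70 > 54 [met]
  All elements met at the final stage.
All stages carried — the employer prevails on this issue.
— Issue III —
At Stage III.1 the grievant must meet the balance of probabilities (weight is at least 52): on (g) the weight is 54, which does reach 52, so (g) meets the standard; on (h) the weight is 60, which does reach 52, so (h) meets the standard.
  The grievant carries Stage III.1; the employer now bears the burden.
At Stage III.2 the employer must meet the balance of probabilities (weight is at least 52): on (i) the weight is 70, ≥ 52, so (i) meets the standard; on (j) the weight is 68, ≥ 52, so (j) meets the standard.
  The employer carries the last stage.
All stages carried — the employer prevails on this issue.
Per-issue: Issue I → employer; Issue II → employer; Issue III → employer. The grievant must prevail on at least one issue; overall, the employer prevails.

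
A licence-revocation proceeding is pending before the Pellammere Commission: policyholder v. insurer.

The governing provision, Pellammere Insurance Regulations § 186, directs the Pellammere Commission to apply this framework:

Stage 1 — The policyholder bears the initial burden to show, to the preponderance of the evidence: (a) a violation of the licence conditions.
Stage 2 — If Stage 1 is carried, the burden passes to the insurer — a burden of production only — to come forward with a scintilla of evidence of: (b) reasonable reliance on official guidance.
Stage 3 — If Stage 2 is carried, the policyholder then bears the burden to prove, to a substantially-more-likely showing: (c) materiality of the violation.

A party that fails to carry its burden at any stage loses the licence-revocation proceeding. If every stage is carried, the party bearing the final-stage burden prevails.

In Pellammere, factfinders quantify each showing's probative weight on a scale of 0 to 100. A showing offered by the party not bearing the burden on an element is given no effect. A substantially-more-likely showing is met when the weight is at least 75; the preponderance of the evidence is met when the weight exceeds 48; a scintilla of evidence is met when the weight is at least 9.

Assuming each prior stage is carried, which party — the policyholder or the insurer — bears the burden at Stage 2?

Stage 2's rule assigns the burden to the insurer (to a scintilla of evidence).

insurer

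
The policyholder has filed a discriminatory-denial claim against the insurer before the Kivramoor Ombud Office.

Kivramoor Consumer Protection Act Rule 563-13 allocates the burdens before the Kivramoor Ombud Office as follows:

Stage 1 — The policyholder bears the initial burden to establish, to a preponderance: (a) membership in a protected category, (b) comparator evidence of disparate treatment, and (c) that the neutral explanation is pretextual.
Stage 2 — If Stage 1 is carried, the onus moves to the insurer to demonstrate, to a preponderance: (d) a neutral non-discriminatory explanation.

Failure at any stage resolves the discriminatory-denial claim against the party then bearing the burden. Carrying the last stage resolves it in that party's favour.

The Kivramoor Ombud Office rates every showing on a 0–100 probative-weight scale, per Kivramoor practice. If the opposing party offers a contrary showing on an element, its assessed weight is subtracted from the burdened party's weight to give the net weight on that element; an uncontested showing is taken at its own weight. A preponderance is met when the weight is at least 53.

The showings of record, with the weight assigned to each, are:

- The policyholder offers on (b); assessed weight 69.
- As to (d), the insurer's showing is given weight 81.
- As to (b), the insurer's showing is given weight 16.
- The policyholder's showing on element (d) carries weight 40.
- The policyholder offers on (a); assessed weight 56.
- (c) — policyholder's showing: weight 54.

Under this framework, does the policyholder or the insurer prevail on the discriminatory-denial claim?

policyholder

At Stage 1 the policyholder must meet a preponderance (weight is at least 53): on (a) the weight is 56, which does reach 53, so (a) meets the standard; on (b) the weight is 69 less the opposing 16 gives net 53, which does reach 53, so (b) meets the standard; on (c) the weight is 54, which does reach 53, so (c) meets the standard.
  All elements met. The burden passes to the insurer.
At Stage 2 the insurer must meet a preponderance (weight is at least 53): on (d) the weight is 81 less the opposing 40 gives net 41, which does not reach 53, so (d) does not meet the standard.
  The insurer does not carry Stage 2.
So the policyholder prevails.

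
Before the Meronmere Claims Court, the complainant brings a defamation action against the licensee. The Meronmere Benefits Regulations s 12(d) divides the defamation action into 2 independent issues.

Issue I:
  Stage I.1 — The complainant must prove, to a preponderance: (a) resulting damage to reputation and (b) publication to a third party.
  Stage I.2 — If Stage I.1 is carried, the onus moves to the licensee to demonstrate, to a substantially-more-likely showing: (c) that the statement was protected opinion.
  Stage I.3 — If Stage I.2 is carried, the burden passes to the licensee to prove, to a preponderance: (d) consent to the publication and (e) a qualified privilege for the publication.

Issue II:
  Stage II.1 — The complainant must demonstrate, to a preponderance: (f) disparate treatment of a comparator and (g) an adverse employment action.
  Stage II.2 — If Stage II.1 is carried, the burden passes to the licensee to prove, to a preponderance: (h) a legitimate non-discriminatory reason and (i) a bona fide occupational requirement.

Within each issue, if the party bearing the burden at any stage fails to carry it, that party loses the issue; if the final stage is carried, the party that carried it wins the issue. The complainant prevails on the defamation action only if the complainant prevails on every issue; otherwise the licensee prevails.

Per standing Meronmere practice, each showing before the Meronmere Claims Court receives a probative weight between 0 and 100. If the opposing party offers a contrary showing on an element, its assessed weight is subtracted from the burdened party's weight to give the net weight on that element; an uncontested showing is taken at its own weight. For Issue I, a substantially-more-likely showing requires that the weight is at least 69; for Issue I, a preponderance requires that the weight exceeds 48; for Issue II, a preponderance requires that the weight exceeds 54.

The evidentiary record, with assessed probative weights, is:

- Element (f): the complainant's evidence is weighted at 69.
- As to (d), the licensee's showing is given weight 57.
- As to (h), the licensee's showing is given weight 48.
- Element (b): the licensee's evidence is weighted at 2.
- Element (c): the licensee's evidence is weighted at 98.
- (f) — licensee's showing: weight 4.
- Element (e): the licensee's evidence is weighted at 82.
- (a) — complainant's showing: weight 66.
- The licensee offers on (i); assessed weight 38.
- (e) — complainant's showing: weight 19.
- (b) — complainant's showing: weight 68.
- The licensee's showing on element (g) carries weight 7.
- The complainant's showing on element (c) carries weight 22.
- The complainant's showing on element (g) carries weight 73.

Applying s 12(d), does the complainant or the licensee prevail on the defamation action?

— Issue I —
Stage I.1 (complainant, a preponderance, weight exceeds 48): (a) 66 > 48 — meets; (b) net 68−2=66 > 48 — meets.
  The complainant carries Stage I.1; the licensee now bears the burden.
Stage I.2 (licensee, a substantially-more-likely showing, weight is at least 69): (c) net 98−22=76 ≥ 69 — meets.
  Stage I.2 is satisfied; the licensee continues to bear the burden.
Stage I.3 (licensee, a preponderance, weight exceeds 48): (d) 57 > 48 — meets; (e) net 82−19=63 > 48 — meets.
  The licensee carries the last stage.
All stages carried — the licensee prevails on this issue.
— Issue II —
Stage II.1 — burden on complainant; standard: a preponderance (weight exceeds 54).
    (f): 69 − 4 = 65 > 54 [met]
    (g): 73 − 7 = 66 > 54 [met]
  Stage II.1 is satisfied; the onus moves to the licensee.
Stage II.2 — burden on licensee; standard: a preponderance (weight exceeds 54).
    (h): 48 ≤ 54 [not met]
    (i): 38 ≤ 54 [not met]
  Not every element is met, so the licensee fails to carry Stage II.2.
The complainant prevails on this issue.
Per-issue: Issue I → licensee; Issue II → complainant. The complainant must prevail on every issue; overall, the licensee prevails.

licensee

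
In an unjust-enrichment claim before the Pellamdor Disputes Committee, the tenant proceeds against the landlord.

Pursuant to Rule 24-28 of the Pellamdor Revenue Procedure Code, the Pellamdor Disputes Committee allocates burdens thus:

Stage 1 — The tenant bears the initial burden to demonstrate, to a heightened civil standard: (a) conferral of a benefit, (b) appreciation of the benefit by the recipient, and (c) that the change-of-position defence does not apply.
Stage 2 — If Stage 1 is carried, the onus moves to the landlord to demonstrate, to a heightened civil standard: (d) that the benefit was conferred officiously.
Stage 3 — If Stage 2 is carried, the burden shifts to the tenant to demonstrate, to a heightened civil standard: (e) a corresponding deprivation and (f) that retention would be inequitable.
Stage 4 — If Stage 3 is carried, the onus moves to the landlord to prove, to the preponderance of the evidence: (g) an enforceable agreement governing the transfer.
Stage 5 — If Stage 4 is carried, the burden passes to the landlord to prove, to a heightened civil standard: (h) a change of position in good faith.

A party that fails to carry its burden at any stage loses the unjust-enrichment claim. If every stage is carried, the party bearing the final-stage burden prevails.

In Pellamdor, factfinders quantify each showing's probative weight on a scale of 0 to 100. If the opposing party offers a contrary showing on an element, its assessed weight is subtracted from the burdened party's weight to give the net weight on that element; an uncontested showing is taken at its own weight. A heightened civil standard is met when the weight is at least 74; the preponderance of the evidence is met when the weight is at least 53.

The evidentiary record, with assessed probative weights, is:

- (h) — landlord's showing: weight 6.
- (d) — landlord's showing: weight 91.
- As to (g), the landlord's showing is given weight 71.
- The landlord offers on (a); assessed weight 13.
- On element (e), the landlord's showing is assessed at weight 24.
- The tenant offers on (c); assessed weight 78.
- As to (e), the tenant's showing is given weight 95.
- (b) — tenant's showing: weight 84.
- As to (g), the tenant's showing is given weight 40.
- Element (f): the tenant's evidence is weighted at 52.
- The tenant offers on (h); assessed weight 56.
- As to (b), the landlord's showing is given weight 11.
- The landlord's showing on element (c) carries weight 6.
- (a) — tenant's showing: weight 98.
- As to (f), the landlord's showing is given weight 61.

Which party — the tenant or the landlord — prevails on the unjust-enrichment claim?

Stage 1 (tenant, a heightened civil standard, weight is at least 74): (a) net 98−13=85 ≥ 74 — meets; (b) net 84−11=73 < 74 — fails; (c) net 78−6=72 < 74 — fails.
  Stage 1 not carried; the tenant fails its burden.
The landlord prevails.

landlord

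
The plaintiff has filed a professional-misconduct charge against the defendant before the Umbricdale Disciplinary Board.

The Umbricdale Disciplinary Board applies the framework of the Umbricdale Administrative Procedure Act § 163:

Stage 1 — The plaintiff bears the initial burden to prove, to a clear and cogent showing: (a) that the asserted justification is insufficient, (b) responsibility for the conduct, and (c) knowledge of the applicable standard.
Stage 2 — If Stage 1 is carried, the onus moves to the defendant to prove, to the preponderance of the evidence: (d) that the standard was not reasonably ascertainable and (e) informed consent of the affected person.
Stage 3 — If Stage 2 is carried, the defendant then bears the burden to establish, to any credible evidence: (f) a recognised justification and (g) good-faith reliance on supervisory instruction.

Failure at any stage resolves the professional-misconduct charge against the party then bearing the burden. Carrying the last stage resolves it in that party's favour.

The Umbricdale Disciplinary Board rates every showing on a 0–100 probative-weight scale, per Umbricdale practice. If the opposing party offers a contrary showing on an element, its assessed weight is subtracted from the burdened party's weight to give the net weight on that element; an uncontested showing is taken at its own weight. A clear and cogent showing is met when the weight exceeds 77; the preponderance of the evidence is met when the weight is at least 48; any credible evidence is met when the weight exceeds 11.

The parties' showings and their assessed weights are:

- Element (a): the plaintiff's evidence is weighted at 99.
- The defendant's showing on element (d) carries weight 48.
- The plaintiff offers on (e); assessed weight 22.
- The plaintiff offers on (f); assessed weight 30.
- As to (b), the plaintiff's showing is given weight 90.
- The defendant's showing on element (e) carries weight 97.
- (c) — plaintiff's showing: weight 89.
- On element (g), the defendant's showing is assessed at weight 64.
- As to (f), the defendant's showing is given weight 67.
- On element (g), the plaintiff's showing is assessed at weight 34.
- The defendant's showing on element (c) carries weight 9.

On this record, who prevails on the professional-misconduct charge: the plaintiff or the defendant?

Stage 1 — burden on plaintiff; standard: a clear and cogent showing (weight exceeds 77).
    (a): 99 > 77 [met]
    (b): 90 > 77 [met]
    (c): 89 − 9 = 80 > 77 [met]
  All elements met. The burden passes to the defendant.
Stage 2 — burden on defendant; standard: the preponderance of the evidence (weight is at least 48).
    (d): 48 ≥ 48 [met]
    (e): 97 − 22 = 75 ≥ 48 [met]
  All elements met. The defendant retains the burden for Stage 3.
Stage 3 — burden on defendant; standard: any credible evidence (weight exceeds 11).
    (f): 67 − 30 = 37 > 11 [met]
    (g): 64 − 34 = 30 > 11 [met]
  All elements met at the final stage.
Every stage carried; the defendant prevails.

defendant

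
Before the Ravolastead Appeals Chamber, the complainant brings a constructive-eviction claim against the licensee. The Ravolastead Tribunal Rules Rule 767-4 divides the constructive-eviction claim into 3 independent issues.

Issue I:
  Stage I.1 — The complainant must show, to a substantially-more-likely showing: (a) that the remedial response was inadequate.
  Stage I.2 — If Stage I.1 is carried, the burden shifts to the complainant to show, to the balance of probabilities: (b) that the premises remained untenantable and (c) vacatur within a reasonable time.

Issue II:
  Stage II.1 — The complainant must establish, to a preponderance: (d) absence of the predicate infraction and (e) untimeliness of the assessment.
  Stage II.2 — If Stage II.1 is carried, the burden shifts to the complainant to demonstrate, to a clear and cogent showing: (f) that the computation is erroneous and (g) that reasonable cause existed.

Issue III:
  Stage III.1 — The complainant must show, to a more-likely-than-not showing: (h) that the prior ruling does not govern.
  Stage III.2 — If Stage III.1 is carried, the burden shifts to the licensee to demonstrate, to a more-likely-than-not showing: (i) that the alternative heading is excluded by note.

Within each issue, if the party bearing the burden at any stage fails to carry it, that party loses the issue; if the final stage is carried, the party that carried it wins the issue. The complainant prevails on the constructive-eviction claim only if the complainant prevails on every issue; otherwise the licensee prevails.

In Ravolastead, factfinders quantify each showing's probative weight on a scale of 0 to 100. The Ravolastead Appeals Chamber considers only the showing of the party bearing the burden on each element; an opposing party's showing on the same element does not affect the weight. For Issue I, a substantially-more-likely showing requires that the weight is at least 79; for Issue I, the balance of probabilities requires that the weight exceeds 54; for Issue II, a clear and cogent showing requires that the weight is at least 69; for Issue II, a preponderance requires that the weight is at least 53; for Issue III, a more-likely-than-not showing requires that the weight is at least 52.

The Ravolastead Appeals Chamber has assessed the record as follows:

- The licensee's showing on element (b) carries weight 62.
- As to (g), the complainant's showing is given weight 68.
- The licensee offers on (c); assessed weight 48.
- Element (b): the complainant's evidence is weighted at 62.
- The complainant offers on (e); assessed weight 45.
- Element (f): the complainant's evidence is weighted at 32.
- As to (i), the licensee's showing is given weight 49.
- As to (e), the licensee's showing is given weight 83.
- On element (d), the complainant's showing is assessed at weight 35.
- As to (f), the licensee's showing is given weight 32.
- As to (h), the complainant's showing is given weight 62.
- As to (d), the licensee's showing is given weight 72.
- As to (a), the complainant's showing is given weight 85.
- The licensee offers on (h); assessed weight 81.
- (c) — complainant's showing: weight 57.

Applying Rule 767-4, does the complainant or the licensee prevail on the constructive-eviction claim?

— Issue I —
Stage I.1 — burden on complainant; standard: a substantially-more-likely showing (weight is at least 79).
    (a): 85 ≥ 79 [met]
  Stage I.1 carried; the burden remains with the complainant.
Stage I.2 — burden on complainant; standard: the balance of probabilities (weight exceeds 54).
    (b): 62 (licensee's 62 disregarded) > 54 [met]
    (c): 57 (licensee's 48 disregarded) > 54 [met]
  All elements met at the final stage.
Every stage carried; the complainant prevails on this issue.
— Issue II —
At Stage II.1 the complainant must meet a preponderance (weight is at least 53): on (d) the weight is 35 (the licensee's 72 is given no effect), < 53, so (d) does not meet the standard; on (e) the weight is 45 (the licensee's 83 is given no effect), < 53, so (e) does not meet the standard.
  Stage II.1 not carried; the complainant fails its burden.
The licensee prevails on this issue.
— Issue III —
Stage III.1 — burden on complainant; standard: a more-likely-than-not showing (weight is at least 52).
    (h): 62 (licensee's 81 disregarded) ≥ 52 [met]
  Stage III.1 carried; the burden shifts to the licensee.
Stage III.2 — burden on licensee; standard: a more-likely-than-not showing (weight is at least 52).
    (i): 49 < 52 [not met]
  The licensee does not carry Stage III.2.
So the complainant prevails on this issue.
Per-issue: Issue I → complainant; Issue II → licensee; Issue III → complainant. The complainant must prevail on every issue; overall, the licensee prevails.

licensee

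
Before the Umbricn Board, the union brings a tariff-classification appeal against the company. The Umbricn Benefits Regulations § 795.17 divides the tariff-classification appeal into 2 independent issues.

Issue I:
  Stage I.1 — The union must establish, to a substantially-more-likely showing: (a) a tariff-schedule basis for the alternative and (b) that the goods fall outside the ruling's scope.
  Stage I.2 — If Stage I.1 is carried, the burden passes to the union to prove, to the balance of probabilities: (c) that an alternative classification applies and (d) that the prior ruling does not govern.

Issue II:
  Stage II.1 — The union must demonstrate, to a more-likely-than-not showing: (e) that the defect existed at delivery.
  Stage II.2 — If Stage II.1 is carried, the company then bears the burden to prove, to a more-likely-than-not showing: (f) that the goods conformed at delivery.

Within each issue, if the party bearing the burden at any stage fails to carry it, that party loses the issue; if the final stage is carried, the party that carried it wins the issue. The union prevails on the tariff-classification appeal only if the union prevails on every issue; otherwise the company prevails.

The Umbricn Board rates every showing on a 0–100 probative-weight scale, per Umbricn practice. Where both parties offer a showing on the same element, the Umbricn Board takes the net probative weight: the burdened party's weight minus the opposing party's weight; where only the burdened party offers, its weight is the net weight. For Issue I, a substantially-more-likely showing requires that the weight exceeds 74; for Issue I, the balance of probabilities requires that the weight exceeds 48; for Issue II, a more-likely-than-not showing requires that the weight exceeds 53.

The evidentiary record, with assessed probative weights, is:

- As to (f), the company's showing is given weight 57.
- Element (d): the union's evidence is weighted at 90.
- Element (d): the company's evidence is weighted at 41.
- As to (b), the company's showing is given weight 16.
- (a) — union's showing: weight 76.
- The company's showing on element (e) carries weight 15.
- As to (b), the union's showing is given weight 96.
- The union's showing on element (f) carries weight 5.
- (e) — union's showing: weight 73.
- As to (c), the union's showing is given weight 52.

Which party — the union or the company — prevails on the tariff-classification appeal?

— Issue I —
Stage I.1 — burden on union; standard: a substantially-more-likely showing (weight exceeds 74).
    (a): 76 > 74 [met]
    (b): 96 − 16 = 80 > 74 [met]
  All elements met. The union retains the burden for Stage I.2.
Stage I.2 — burden on union; standard: the balance of probabilities (weight exceeds 48).
    (c): 52 > 48 [met]
    (d): 90 − 41 = 49 > 48 [met]
  Stage I.2 carried; the final stage is satisfied.
All stages carried — the union prevails on this issue.
— Issue II —
Stage II.1 — burden on union; standard: a more-likely-than-not showing (weight exceeds 53).
    (e): 73 − 15 = 58 > 53 [met]
  Stage II.1 carried; the burden shifts to the company.
Stage II.2 — burden on company; standard: a more-likely-than-not showing (weight exceeds 53).
    (f): 57 − 5 = 52 ≤ 53 [not met]
  Not every element is met, so the company fails to carry Stage II.2.
The union prevails on this issue.
Per-issue: Issue I → union; Issue II → union. The union must prevail on every issue; overall, the union prevails.

union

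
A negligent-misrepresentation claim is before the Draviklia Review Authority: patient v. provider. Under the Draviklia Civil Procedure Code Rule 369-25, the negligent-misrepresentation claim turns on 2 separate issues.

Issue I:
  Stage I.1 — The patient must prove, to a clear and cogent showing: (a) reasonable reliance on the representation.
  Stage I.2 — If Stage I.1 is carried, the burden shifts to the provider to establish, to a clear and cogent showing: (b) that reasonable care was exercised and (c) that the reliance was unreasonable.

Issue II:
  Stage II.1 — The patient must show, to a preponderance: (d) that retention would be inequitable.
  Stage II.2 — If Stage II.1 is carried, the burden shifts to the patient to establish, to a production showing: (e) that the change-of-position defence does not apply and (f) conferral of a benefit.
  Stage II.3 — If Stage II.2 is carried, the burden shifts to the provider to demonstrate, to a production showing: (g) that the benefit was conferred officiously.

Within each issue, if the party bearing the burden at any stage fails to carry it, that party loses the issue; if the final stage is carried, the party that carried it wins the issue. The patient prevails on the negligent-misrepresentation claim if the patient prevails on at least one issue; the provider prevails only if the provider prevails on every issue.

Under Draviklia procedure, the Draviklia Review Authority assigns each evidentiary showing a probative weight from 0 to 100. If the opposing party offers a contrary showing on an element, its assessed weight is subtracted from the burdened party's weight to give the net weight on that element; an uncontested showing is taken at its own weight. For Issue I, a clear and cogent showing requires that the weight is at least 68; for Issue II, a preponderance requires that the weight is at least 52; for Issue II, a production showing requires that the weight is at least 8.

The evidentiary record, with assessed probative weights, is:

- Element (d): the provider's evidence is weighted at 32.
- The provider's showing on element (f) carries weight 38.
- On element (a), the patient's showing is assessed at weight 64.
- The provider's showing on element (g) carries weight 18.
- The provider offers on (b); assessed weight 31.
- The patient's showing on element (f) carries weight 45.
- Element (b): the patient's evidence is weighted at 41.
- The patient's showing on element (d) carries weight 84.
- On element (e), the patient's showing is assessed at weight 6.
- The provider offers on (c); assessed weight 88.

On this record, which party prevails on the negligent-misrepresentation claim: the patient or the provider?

provider

— Issue I —
Stage I.1 — burden on patient; standard: a clear and cogent showing (weight is at least 68).
    (a): 64 < 68 [not met]
  Not every element is met, so the patient fails to carry Stage I.1.
The provider prevails on this issue.
— Issue II —
Stage II.1 (patient, a preponderance, weight is at least 52): (d) net 84−32=52 ≥ 52 — meets.
  All elements met. The patient retains the burden for Stage II.2.
Stage II.2 (patient, a production showing, weight is at least 8): (e) 6 < 8 — fails; (f) net 45−38=7 < 8 — fails.
  Not every element is met, so the patient fails to carry Stage II.2.
The provider prevails on this issue.
Per-issue: Issue I → provider; Issue II → provider. The patient must prevail on at least one issue; overall, the provider prevails.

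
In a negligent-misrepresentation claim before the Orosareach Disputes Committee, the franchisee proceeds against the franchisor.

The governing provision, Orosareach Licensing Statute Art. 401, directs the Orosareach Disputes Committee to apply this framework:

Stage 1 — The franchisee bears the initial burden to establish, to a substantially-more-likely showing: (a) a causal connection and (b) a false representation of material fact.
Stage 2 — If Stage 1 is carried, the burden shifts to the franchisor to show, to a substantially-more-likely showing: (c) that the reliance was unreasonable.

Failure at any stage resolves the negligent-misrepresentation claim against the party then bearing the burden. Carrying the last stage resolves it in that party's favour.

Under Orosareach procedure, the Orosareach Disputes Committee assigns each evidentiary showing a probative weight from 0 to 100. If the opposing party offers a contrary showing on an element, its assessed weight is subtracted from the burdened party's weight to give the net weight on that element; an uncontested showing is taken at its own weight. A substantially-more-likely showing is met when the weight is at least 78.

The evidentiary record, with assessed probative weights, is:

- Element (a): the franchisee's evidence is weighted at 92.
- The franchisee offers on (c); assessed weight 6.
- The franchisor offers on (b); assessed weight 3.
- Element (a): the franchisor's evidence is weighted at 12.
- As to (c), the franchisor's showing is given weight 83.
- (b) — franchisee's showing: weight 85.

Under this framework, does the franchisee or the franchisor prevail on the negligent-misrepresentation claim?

Stage 1 — burden on franchisee; standard: a substantially-more-likely showing (weight is at least 78).
    (a): 92 − 12 = 80 ≥ 78 [met]
    (b): 85 − 3 = 82 ≥ 78 [met]
  Stage 1 carried; the burden shifts to the franchisor.
Stage 2 — burden on franchisor; standard: a substantially-more-likely showing (weight is at least 78).
    (c): 83 − 6 = 77 < 78 [not met]
  The franchisor does not carry Stage 2.
The franchisee prevails.

franchisee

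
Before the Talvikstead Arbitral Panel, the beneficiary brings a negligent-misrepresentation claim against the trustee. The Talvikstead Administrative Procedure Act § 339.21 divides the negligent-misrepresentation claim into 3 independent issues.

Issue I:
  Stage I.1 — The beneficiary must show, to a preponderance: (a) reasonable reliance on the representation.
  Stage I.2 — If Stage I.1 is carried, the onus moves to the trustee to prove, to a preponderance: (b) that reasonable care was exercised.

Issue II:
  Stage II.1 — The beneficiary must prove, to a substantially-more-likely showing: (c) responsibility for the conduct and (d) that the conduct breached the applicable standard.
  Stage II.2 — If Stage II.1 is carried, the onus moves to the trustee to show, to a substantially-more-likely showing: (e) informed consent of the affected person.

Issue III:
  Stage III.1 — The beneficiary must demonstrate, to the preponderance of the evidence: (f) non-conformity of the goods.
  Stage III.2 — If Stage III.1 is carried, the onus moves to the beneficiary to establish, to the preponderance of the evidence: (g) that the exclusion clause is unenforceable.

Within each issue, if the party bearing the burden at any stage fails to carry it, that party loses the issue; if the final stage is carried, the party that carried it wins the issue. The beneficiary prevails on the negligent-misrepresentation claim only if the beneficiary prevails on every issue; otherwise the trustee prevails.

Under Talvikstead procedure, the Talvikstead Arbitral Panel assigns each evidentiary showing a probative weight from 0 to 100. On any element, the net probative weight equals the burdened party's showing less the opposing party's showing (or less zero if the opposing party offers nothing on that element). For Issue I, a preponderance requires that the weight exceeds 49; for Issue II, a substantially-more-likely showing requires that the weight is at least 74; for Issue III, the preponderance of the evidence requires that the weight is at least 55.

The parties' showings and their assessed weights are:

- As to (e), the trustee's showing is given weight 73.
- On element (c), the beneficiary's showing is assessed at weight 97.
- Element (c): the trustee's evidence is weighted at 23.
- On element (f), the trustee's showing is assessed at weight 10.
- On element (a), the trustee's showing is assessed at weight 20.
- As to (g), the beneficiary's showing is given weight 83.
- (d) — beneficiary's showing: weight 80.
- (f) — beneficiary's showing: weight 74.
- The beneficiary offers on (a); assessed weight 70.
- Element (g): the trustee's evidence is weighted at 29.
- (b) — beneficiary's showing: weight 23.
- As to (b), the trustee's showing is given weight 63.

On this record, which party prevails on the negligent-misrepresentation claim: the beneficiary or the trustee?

— Issue I —
Stage I.1 (beneficiary, a preponderance, weight exceeds 49): (a) net 70−20=50 > 49 — meets.
  Stage I.1 carried; the burden shifts to the trustee.
Stage I.2 (trustee, a preponderance, weight exceeds 49): (b) net 63−23=40 ≤ 49 — fails.
  Not every element is met, so the trustee fails to carry Stage I.2.
The beneficiary prevails on this issue.
— Issue II —
Stage II.1 — burden on beneficiary; standard: a substantially-more-likely showing (weight is at least 74).
    (c): 97 − 23 = 74 ≥ 74 [met]
    (d): 80 ≥ 74 [met]
  All elements met. The burden passes to the trustee.
Stage II.2 — burden on trustee; standard: a substantially-more-likely showing (weight is at least 74).
    (e): 73 < 74 [not met]
  The trustee does not carry Stage II.2.
The beneficiary prevails on this issue.
— Issue III —
Stage III.1 — burden on beneficiary; standard: the preponderance of the evidence (weight is at least 55).
    (f): 74 − 10 = 64 ≥ 55 [met]
  Stage III.1 carried; the burden remains with the beneficiary.
Stage III.2 — burden on beneficiary; standard: the preponderance of the evidence (weight is at least 55).
    (g): 83 − 29 = 54 < 55 [not met]
  The beneficiary does not carry Stage III.2.
The analysis ends at Stage III.2; the trustee prevails on this issue.
Per-issue: Issue I → beneficiary; Issue II → beneficiary; Issue III → trustee. The beneficiary must prevail on every issue; overall, the trustee prevails.

trustee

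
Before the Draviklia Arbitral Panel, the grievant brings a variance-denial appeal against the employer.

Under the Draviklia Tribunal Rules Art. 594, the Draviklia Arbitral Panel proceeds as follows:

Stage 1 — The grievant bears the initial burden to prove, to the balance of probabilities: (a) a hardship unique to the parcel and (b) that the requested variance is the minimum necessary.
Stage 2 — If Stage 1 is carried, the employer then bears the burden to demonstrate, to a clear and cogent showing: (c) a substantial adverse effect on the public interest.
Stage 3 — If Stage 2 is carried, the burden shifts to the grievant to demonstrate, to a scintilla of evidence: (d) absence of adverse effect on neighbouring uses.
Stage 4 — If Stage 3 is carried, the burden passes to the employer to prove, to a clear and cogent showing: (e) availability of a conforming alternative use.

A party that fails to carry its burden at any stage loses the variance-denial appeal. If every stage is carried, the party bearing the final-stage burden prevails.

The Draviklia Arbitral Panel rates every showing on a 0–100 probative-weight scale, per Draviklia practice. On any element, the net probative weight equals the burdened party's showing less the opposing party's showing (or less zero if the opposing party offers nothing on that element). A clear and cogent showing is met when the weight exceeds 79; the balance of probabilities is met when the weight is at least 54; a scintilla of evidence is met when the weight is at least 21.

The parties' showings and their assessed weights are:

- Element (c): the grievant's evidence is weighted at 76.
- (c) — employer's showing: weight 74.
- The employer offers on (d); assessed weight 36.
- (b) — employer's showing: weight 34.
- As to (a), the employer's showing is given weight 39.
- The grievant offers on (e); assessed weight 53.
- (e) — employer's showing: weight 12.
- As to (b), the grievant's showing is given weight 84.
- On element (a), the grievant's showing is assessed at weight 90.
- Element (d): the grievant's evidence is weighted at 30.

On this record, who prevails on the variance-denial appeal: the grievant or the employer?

employer

Stage 1 — burden on grievant; standard: the balance of probabilities (weight is at least 54).
    (a): 90 − 39 = 51 < 54 [not met]
    (b): 84 − 34 = 50 < 54 [not met]
  Stage 1 not carried; the grievant fails its burden.
The analysis ends at Stage 1; the employer prevails.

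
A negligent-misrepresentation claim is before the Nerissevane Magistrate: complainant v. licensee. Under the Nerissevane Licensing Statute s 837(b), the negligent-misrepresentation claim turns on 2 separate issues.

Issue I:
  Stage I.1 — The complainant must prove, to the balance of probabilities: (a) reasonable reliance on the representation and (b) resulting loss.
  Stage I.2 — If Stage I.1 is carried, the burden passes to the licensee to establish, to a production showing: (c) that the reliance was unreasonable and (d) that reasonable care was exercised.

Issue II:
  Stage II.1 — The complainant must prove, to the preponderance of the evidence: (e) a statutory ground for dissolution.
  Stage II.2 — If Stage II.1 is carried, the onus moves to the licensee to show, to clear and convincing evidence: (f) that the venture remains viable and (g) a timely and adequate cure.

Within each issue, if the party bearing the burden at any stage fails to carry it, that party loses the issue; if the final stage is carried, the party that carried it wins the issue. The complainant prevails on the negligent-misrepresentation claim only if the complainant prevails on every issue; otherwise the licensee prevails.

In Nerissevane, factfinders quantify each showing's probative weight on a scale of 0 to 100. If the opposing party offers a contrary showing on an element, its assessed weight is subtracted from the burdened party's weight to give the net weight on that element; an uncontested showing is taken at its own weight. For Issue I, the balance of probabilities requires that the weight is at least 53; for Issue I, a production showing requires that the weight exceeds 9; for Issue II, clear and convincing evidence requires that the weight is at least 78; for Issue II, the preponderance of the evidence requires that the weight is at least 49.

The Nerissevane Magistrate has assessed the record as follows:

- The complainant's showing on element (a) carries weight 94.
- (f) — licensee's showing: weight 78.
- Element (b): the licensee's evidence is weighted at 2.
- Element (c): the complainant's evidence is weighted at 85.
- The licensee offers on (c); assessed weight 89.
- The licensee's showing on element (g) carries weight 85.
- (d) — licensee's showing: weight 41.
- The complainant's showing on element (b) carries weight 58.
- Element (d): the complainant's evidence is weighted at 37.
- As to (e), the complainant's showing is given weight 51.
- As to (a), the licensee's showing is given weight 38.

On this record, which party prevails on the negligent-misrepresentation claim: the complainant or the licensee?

licensee

— Issue I —
Stage I.1 — burden on complainant; standard: the balance of probabilities (weight is at least 53).
    (a): 94 − 38 = 56 ≥ 53 [met]
    (b): 58 − 2 = 56 ≥ 53 [met]
  The complainant carries Stage I.1; the licensee now bears the burden.
Stage I.2 — burden on licensee; standard: a production showing (weight exceeds 9).
    (c): 89 − 85 = 4 ≤ 9 [not met]
    (d): 41 − 37 = 4 ≤ 9 [not met]
  Not every element is met, so the licensee fails to carry Stage I.2.
The analysis ends at Stage I.2; the complainant prevails on this issue.
— Issue II —
Stage II.1 — burden on complainant; standard: the preponderance of the evidence (weight is at least 49).
    (e): 51 ≥ 49 [met]
  Stage II.1 is satisfied; the onus moves to the licensee.
Stage II.2 — burden on licensee; standard: clear and convincing evidence (weight is at least 78).
    (f): 78 ≥ 78 [met]
    (g): 85 ≥ 78 [met]
  All elements met at the final stage.
Every stage carried; the licensee prevails on this issue.
Per-issue: Issue I → complainant; Issue II → licensee. The complainant must prevail on every issue; overall, the licensee prevails.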